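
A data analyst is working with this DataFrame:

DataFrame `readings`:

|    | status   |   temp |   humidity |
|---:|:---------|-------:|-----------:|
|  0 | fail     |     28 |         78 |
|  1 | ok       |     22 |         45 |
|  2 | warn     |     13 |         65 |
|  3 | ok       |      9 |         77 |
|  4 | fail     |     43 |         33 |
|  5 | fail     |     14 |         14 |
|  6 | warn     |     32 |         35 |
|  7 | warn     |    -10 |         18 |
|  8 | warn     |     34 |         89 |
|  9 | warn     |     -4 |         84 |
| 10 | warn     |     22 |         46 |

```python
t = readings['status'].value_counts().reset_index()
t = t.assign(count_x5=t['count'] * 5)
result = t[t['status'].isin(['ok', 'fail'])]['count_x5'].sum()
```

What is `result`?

value_counts of status:
status
warn    6
fail    3
ok      2
Name: count, dtype: int64
reset_index():
  status  count
0   warn      6
1   fail      3
2     ok      2
add column count_x5 = t['count'] * 5:
  status  count  count_x5
0   warn      6        30
1   fail      3        15
2     ok      2        10
filter rows where status in ['ok', 'fail']:
  status  count  count_x5
1   fail      3        15
2     ok      2        10

25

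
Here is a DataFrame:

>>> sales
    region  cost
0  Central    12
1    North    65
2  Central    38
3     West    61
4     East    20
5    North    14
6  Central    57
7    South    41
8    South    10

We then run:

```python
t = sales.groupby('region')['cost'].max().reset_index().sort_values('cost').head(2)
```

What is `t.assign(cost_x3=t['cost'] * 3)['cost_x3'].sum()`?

group by region, max of cost:
region
Central    57
East       20
North      65
South      41
West       61
Name: cost, dtype: int64
reset_index():
    region  cost
0  Central    57
1     East    20
2    North    65
3    South    41
4     West    61
sort by cost:
    region  cost
1     East    20
3    South    41
0  Central    57
4     West    61
2    North    65
take first 2 rows:
  region  cost
1   East    20
3  South    41
add column cost_x3 = t['cost'] * 3:
  region  cost  cost_x3
1   East    20       60
3  South    41      123
Finally, sum of column 'cost_x3' = 183.

183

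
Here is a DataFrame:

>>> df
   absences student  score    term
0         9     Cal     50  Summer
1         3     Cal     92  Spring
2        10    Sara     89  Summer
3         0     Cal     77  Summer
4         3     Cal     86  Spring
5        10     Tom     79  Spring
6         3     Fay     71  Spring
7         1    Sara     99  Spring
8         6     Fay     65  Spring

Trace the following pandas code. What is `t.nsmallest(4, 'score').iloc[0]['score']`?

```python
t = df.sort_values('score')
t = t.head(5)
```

50

sort by score:
   absences student  score    term
0         9     Cal     50  Summer
8         6     Fay     65  Spring
6         3     Fay     71  Spring
3         0     Cal     77  Summer
5        10     Tom     79  Spring
4         3     Cal     86  Spring
2        10    Sara     89  Summer
1         3     Cal     92  Spring
7         1    Sara     99  Spring
take first 5 rows:
   absences student  score    term
0         9     Cal     50  Summer
8         6     Fay     65  Spring
6         3     Fay     71  Spring
3         0     Cal     77  Summer
5        10     Tom     79  Spring
take 4 rows with smallest score:
   absences student  score    term
0         9     Cal     50  Summer
8         6     Fay     65  Spring
6         3     Fay     71  Spring
3         0     Cal     77  Summer
Then the value at position 0, column 'score': 50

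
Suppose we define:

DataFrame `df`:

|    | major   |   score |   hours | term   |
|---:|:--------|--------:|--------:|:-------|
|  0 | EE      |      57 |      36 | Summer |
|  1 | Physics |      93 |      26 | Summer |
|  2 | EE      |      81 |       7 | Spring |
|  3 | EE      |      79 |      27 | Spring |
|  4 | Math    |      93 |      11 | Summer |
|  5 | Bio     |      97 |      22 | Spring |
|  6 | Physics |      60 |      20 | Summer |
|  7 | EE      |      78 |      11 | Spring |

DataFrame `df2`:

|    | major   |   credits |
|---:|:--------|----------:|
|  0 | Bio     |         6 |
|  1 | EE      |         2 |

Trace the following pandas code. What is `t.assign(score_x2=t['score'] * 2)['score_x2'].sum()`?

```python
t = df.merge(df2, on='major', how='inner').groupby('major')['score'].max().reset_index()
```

merge on 'major' (how='inner') → 5 rows:
  major  score  hours    term  credits
0    EE     57     36  Summer        2
1    EE     81      7  Spring        2
2    EE     79     27  Spring        2
3   Bio     97     22  Spring        6
4    EE     78     11  Spring        2
group by major, max of score:
major
Bio    97
EE     81
Name: score, dtype: int64
reset_index():
  major  score
0   Bio     97
1    EE     81
add column score_x2 = t['score'] * 2:
  major  score  score_x2
0   Bio     97       194
1    EE     81       162
Taking the sum of column 'score_x2' gives 356.

356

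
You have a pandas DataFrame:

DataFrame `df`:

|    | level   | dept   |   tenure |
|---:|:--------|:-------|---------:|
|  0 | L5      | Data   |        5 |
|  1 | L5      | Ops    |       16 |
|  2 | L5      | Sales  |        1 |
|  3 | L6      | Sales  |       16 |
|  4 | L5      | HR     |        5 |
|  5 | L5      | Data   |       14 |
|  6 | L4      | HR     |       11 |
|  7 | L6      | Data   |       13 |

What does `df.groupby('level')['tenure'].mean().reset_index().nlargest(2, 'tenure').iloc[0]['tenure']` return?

14.5

group by level, mean of tenure:
level
L4    11.0
L5     8.2
L6    14.5
Name: tenure, dtype: float64
reset_index():
  level  tenure
0    L4    11.0
1    L5     8.2
2    L6    14.5
take 2 rows with largest tenure:
  level  tenure
2    L6    14.5
0    L4    11.0
Finally, value at position 0, column 'tenure' = 14.5.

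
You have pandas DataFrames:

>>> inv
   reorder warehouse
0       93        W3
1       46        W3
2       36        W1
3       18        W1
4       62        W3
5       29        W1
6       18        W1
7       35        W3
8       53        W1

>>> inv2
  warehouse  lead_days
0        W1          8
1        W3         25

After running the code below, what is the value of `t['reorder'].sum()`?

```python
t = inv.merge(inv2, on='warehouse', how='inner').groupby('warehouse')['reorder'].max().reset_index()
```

merge on 'warehouse' (how='inner') → 9 rows:
   reorder warehouse  lead_days
0       93        W3         25
1       46        W3         25
2       36        W1          8
3       18        W1          8
4       62        W3         25
5       29        W1          8
6       18        W1          8
7       35        W3         25
8       53        W1          8
group by warehouse, max of reorder:
warehouse
W1    53
W3    93
Name: reorder, dtype: int64
reset_index():
  warehouse  reorder
0        W1       53
1        W3       93

146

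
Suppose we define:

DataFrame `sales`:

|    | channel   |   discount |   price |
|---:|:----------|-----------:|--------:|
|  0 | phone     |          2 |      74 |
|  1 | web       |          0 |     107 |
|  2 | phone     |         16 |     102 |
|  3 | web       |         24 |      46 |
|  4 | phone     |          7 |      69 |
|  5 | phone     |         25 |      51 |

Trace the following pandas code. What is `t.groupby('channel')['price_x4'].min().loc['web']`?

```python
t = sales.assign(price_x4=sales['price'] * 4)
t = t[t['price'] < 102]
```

add column price_x4 = sales['price'] * 4:
  channel  discount  price  price_x4
0   phone         2     74       296
1     web         0    107       428
2   phone        16    102       408
3     web        24     46       184
4   phone         7     69       276
5   phone        25     51       204
filter rows where price < 102:
  channel  discount  price  price_x4
0   phone         2     74       296
3     web        24     46       184
4   phone         7     69       276
5   phone        25     51       204
group by channel, min of price_x4:
channel
phone    204
web      184
Name: price_x4, dtype: int64
Then the value at index 'web': 184

184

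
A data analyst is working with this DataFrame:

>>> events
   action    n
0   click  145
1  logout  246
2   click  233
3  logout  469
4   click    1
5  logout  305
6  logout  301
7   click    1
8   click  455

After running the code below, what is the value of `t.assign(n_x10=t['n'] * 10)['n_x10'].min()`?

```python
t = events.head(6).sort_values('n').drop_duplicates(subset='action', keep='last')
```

take first 6 rows:
   action    n
0   click  145
1  logout  246
2   click  233
3  logout  469
4   click    1
5  logout  305
sort by n:
   action    n
4   click    1
0   click  145
2   click  233
1  logout  246
5  logout  305
3  logout  469
drop duplicate action (keep=last):
   action    n
2   click  233
3  logout  469
add column n_x10 = t['n'] * 10:
   action    n  n_x10
2   click  233   2330
3  logout  469   4690

2330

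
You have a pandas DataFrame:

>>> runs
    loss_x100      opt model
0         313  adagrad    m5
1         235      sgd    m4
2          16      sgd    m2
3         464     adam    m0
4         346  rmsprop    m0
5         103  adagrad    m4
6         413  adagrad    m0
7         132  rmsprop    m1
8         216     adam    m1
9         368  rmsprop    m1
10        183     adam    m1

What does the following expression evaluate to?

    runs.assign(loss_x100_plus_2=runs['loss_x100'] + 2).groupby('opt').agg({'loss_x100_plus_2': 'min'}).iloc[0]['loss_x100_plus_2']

105

add column loss_x100_plus_2 = runs['loss_x100'] + 2:
    loss_x100      opt model  loss_x100_plus_2
0         313  adagrad    m5               315
1         235      sgd    m4               237
2          16      sgd    m2                18
3         464     adam    m0               466
4         346  rmsprop    m0               348
5         103  adagrad    m4               105
6         413  adagrad    m0               415
7         132  rmsprop    m1               134
8         216     adam    m1               218
9         368  rmsprop    m1               370
10        183     adam    m1               185
group by opt, min of loss_x100_plus_2:
         loss_x100_plus_2
opt                      
adagrad               105
adam                  185
rmsprop               134
sgd                    18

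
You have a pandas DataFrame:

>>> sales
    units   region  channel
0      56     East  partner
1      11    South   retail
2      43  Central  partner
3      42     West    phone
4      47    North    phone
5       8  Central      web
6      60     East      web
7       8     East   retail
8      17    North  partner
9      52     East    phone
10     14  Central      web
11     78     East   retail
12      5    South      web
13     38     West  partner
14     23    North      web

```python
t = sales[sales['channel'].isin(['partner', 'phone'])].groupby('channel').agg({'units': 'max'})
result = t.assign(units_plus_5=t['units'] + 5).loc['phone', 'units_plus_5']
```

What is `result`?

57

filter rows where channel in ['partner', 'phone']:
    units   region  channel
0      56     East  partner
2      43  Central  partner
3      42     West    phone
4      47    North    phone
8      17    North  partner
9      52     East    phone
13     38     West  partner
group by channel, max of units:
         units
channel       
partner     56
phone       52
add column units_plus_5 = t['units'] + 5:
         units  units_plus_5
channel                     
partner     56            61
phone       52            57
The value at row 'phone', column 'units_plus_5' is 57.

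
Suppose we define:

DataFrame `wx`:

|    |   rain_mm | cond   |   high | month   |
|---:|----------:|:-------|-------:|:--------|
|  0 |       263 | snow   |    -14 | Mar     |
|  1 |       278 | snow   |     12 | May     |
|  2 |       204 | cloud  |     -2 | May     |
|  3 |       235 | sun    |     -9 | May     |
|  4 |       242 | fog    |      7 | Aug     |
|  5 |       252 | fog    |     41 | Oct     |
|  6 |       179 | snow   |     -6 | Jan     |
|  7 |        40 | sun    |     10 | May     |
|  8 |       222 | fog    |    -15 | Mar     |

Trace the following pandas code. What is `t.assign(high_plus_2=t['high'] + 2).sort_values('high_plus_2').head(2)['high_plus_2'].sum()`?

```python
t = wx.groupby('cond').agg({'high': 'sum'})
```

-6

group by cond, sum of high:
       high
cond       
cloud    -2
fog      33
snow     -8
sun       1
add column high_plus_2 = t['high'] + 2:
       high  high_plus_2
cond                    
cloud    -2            0
fog      33           35
snow     -8           -6
sun       1            3
sort by high_plus_2:
       high  high_plus_2
cond                    
snow     -8           -6
cloud    -2            0
sun       1            3
fog      33           35
take first 2 rows:
       high  high_plus_2
cond                    
snow     -8           -6
cloud    -2            0
sum of column 'high_plus_2' → -6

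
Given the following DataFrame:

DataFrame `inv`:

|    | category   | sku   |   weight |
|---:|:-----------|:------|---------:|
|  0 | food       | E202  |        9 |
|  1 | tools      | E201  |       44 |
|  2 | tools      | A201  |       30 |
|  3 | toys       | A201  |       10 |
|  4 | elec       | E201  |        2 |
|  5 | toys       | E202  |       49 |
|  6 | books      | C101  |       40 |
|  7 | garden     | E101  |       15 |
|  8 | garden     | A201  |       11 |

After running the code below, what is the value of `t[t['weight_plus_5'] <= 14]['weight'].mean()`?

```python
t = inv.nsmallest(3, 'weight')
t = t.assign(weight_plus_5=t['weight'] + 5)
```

5.5

take 3 rows with smallest weight:
  category   sku  weight
4     elec  E201       2
0     food  E202       9
3     toys  A201      10
add column weight_plus_5 = t['weight'] + 5:
  category   sku  weight  weight_plus_5
4     elec  E201       2              7
0     food  E202       9             14
3     toys  A201      10             15
filter rows where weight_plus_5 <= 14:
  category   sku  weight  weight_plus_5
4     elec  E201       2              7
0     food  E202       9             14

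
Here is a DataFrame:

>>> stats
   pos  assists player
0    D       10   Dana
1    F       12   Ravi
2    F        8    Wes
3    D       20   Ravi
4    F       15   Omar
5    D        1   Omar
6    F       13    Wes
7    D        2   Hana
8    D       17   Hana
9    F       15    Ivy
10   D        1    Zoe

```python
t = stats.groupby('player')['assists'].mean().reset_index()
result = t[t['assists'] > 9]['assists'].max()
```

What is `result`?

group by player, mean of assists:
player
Dana    10.0
Hana     9.5
Ivy     15.0
Omar     8.0
Ravi    16.0
Wes     10.5
Zoe      1.0
Name: assists, dtype: float64
reset_index():
  player  assists
0   Dana     10.0
1   Hana      9.5
2    Ivy     15.0
3   Omar      8.0
4   Ravi     16.0
5    Wes     10.5
6    Zoe      1.0
filter rows where assists > 9:
  player  assists
0   Dana     10.0
1   Hana      9.5
2    Ivy     15.0
4   Ravi     16.0
5    Wes     10.5

16.0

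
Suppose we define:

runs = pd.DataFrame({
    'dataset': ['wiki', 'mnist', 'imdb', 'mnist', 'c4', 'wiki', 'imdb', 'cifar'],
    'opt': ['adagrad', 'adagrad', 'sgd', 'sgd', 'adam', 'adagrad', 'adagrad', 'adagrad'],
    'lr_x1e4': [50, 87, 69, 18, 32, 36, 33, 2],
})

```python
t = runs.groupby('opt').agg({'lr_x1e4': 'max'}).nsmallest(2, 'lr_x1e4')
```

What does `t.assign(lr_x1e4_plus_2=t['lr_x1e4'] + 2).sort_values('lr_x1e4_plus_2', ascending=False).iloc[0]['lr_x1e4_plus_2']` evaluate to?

71

group by opt, max of lr_x1e4:
         lr_x1e4
opt             
adagrad       87
adam          32
sgd           69
take 2 rows with smallest lr_x1e4:
      lr_x1e4
opt          
adam       32
sgd        69
add column lr_x1e4_plus_2 = t['lr_x1e4'] + 2:
      lr_x1e4  lr_x1e4_plus_2
opt                          
adam       32              34
sgd        69              71
sort by lr_x1e4_plus_2 descending:
      lr_x1e4  lr_x1e4_plus_2
opt                          
sgd        69              71
adam       32              34
Reading off the value at position 0, column 'lr_x1e4_plus_2', we get 71.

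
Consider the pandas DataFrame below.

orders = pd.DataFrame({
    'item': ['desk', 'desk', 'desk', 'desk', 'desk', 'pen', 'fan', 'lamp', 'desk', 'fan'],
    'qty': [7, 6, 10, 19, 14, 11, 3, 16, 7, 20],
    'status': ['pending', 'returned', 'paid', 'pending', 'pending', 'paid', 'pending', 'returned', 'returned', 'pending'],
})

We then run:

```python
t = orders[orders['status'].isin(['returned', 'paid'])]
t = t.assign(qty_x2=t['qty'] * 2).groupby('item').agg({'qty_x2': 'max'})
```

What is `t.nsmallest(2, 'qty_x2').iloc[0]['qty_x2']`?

filter rows where status in ['returned', 'paid']:
   item  qty    status
1  desk    6  returned
2  desk   10      paid
5   pen   11      paid
7  lamp   16  returned
8  desk    7  returned
add column qty_x2 = t['qty'] * 2:
   item  qty    status  qty_x2
1  desk    6  returned      12
2  desk   10      paid      20
5   pen   11      paid      22
7  lamp   16  returned      32
8  desk    7  returned      14
group by item, max of qty_x2:
      qty_x2
item        
desk      20
lamp      32
pen       22
take 2 rows with smallest qty_x2:
      qty_x2
item        
desk      20
pen       22
value at position 0, column 'qty_x2' → 20

20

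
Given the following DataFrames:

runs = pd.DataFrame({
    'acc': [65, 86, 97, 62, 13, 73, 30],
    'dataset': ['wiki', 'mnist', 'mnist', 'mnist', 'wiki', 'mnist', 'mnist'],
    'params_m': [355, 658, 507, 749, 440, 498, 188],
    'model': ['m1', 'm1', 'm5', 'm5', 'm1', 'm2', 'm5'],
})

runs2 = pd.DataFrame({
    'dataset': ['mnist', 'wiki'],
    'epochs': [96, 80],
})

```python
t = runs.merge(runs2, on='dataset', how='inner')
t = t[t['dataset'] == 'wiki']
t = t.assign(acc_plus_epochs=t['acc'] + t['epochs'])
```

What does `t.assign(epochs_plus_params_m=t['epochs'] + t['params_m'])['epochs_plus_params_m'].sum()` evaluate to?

955

merge on 'dataset' (how='inner') → 7 rows:
   acc dataset  params_m model  epochs
0   65    wiki       355    m1      80
1   86   mnist       658    m1      96
2   97   mnist       507    m5      96
3   62   mnist       749    m5      96
4   13    wiki       440    m1      80
5   73   mnist       498    m2      96
6   30   mnist       188    m5      96
filter rows where dataset == 'wiki':
   acc dataset  params_m model  epochs
0   65    wiki       355    m1      80
4   13    wiki       440    m1      80
add column acc_plus_epochs = t['acc'] + t['epochs']:
   acc dataset  params_m model  epochs  acc_plus_epochs
0   65    wiki       355    m1      80              145
4   13    wiki       440    m1      80               93
add column epochs_plus_params_m = t['epochs'] + t['params_m']:
   acc dataset  params_m model  epochs  acc_plus_epochs  epochs_plus_params_m
0   65    wiki       355    m1      80              145                   435
4   13    wiki       440    m1      80               93                   520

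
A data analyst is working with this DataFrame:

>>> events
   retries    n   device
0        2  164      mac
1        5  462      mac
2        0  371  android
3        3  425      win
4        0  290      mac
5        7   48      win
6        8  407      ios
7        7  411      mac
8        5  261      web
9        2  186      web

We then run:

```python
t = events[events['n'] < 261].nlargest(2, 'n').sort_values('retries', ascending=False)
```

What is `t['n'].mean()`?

filter rows where n < 261:
   retries    n device
0        2  164    mac
5        7   48    win
9        2  186    web
take 2 rows with largest n:
   retries    n device
9        2  186    web
0        2  164    mac
sort by retries descending:
   retries    n device
9        2  186    web
0        2  164    mac
So mean() = 175.0.

175.0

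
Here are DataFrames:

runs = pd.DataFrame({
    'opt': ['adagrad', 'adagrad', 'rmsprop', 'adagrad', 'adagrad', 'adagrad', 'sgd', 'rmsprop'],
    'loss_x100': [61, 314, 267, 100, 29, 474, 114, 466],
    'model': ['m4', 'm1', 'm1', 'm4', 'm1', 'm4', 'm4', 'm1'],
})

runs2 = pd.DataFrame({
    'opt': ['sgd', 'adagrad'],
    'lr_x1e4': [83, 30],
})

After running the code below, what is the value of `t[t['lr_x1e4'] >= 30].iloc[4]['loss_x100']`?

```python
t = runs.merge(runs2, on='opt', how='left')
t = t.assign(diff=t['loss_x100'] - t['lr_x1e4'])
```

474

merge on 'opt' (how='left') → 8 rows:
       opt  loss_x100 model  lr_x1e4
0  adagrad         61    m4     30.0
1  adagrad        314    m1     30.0
2  rmsprop        267    m1      NaN
3  adagrad        100    m4     30.0
4  adagrad         29    m1     30.0
5  adagrad        474    m4     30.0
6      sgd        114    m4     83.0
7  rmsprop        466    m1      NaN
add column diff = t['loss_x100'] - t['lr_x1e4']:
       opt  loss_x100 model  lr_x1e4   diff
0  adagrad         61    m4     30.0   31.0
1  adagrad        314    m1     30.0  284.0
2  rmsprop        267    m1      NaN    NaN
3  adagrad        100    m4     30.0   70.0
4  adagrad         29    m1     30.0   -1.0
5  adagrad        474    m4     30.0  444.0
6      sgd        114    m4     83.0   31.0
7  rmsprop        466    m1      NaN    NaN
filter rows where lr_x1e4 >= 30:
       opt  loss_x100 model  lr_x1e4   diff
0  adagrad         61    m4     30.0   31.0
1  adagrad        314    m1     30.0  284.0
3  adagrad        100    m4     30.0   70.0
4  adagrad         29    m1     30.0   -1.0
5  adagrad        474    m4     30.0  444.0
6      sgd        114    m4     83.0   31.0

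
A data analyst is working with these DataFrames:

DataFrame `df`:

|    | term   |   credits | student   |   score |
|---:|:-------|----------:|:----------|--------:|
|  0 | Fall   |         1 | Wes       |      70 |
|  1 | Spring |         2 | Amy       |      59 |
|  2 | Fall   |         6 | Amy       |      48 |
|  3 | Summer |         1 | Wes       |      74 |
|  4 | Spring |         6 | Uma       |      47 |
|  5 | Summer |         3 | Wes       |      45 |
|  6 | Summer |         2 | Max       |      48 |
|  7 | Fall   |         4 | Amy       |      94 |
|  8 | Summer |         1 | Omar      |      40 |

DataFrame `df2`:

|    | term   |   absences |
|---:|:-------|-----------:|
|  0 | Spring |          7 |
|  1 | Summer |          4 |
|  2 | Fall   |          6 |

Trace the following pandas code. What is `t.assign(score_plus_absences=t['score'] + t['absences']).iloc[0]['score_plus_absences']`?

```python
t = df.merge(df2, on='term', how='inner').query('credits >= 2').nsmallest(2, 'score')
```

merge on 'term' (how='inner') → 9 rows:
     term  credits student  score  absences
0    Fall        1     Wes     70         6
1  Spring        2     Amy     59         7
2    Fall        6     Amy     48         6
3  Summer        1     Wes     74         4
4  Spring        6     Uma     47         7
5  Summer        3     Wes     45         4
6  Summer        2     Max     48         4
7    Fall        4     Amy     94         6
8  Summer        1    Omar     40         4
filter rows where credits >= 2:
     term  credits student  score  absences
1  Spring        2     Amy     59         7
2    Fall        6     Amy     48         6
4  Spring        6     Uma     47         7
5  Summer        3     Wes     45         4
6  Summer        2     Max     48         4
7    Fall        4     Amy     94         6
take 2 rows with smallest score:
     term  credits student  score  absences
5  Summer        3     Wes     45         4
4  Spring        6     Uma     47         7
add column score_plus_absences = t['score'] + t['absences']:
     term  credits student  score  absences  score_plus_absences
5  Summer        3     Wes     45         4                   49
4  Spring        6     Uma     47         7                   54

49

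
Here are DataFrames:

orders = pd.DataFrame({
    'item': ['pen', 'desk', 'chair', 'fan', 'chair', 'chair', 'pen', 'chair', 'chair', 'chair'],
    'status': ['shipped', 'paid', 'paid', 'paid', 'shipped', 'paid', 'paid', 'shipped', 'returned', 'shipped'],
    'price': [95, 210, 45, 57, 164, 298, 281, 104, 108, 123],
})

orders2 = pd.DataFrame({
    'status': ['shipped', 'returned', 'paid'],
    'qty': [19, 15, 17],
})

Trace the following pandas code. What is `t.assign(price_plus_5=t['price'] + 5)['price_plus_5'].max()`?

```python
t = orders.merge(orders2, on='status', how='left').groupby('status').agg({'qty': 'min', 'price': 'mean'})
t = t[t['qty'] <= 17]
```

183.2

merge on 'status' (how='left') → 10 rows:
    item    status  price  qty
0    pen   shipped     95   19
1   desk      paid    210   17
2  chair      paid     45   17
3    fan      paid     57   17
4  chair   shipped    164   19
5  chair      paid    298   17
6    pen      paid    281   17
7  chair   shipped    104   19
8  chair  returned    108   15
9  chair   shipped    123   19
group by status: min(qty), mean(price):
          qty  price
status              
paid       17  178.2
returned   15  108.0
shipped    19  121.5
filter rows where qty <= 17:
          qty  price
status              
paid       17  178.2
returned   15  108.0
add column price_plus_5 = t['price'] + 5:
          qty  price  price_plus_5
status                            
paid       17  178.2         183.2
returned   15  108.0         113.0
Taking the max of column 'price_plus_5' gives 183.2.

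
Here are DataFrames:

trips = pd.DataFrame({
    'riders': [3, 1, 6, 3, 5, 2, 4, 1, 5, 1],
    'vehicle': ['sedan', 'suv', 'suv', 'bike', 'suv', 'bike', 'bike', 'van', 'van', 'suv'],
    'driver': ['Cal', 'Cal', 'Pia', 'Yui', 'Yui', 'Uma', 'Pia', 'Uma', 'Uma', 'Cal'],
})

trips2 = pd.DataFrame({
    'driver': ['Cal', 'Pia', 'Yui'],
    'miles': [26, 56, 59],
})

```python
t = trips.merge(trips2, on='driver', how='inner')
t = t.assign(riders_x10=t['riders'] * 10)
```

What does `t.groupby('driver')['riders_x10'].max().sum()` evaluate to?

merge on 'driver' (how='inner') → 7 rows:
   riders vehicle driver  miles
0       3   sedan    Cal     26
1       1     suv    Cal     26
2       6     suv    Pia     56
3       3    bike    Yui     59
4       5     suv    Yui     59
5       4    bike    Pia     56
6       1     suv    Cal     26
add column riders_x10 = t['riders'] * 10:
   riders vehicle driver  miles  riders_x10
0       3   sedan    Cal     26          30
1       1     suv    Cal     26          10
2       6     suv    Pia     56          60
3       3    bike    Yui     59          30
4       5     suv    Yui     59          50
5       4    bike    Pia     56          40
6       1     suv    Cal     26          10
group by driver, max of riders_x10:
driver
Cal    30
Pia    60
Yui    50
Name: riders_x10, dtype: int64
The sum of the resulting series is 140.

140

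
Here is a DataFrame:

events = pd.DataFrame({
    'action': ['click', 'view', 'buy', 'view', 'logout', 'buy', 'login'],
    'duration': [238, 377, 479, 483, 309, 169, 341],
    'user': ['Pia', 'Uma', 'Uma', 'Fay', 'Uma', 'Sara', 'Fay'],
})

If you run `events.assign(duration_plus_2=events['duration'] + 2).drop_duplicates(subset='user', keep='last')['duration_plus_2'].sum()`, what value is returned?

1065

add column duration_plus_2 = events['duration'] + 2:
   action  duration  user  duration_plus_2
0   click       238   Pia              240
1    view       377   Uma              379
2     buy       479   Uma              481
3    view       483   Fay              485
4  logout       309   Uma              311
5     buy       169  Sara              171
6   login       341   Fay              343
drop duplicate user (keep=last):
   action  duration  user  duration_plus_2
0   click       238   Pia              240
4  logout       309   Uma              311
5     buy       169  Sara              171
6   login       341   Fay              343
Hence 1065.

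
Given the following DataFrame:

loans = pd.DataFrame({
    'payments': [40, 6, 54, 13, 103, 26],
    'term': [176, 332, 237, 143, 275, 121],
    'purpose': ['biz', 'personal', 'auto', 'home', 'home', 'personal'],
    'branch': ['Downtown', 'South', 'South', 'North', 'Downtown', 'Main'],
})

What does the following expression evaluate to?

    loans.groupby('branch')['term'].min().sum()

677

group by branch, min of term:
branch
Downtown    176
Main        121
North       143
South       237
Name: term, dtype: int64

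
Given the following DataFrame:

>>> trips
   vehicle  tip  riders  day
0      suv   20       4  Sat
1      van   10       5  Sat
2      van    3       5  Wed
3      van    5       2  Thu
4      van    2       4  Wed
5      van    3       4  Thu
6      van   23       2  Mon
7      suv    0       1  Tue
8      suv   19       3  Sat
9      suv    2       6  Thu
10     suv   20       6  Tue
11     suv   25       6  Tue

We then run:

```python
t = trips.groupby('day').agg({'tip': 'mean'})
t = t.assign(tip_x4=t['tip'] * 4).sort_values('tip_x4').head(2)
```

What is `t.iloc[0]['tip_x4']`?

10.0

group by day, mean of tip:
           tip
day           
Mon  23.000000
Sat  16.333333
Thu   3.333333
Tue  15.000000
Wed   2.500000
add column tip_x4 = t['tip'] * 4:
           tip     tip_x4
day                      
Mon  23.000000  92.000000
Sat  16.333333  65.333333
Thu   3.333333  13.333333
Tue  15.000000  60.000000
Wed   2.500000  10.000000
sort by tip_x4:
           tip     tip_x4
day                      
Wed   2.500000  10.000000
Thu   3.333333  13.333333
Tue  15.000000  60.000000
Sat  16.333333  65.333333
Mon  23.000000  92.000000
take first 2 rows:
          tip     tip_x4
day                     
Wed  2.500000  10.000000
Thu  3.333333  13.333333
Finally, value at position 0, column 'tip_x4' = 10.0.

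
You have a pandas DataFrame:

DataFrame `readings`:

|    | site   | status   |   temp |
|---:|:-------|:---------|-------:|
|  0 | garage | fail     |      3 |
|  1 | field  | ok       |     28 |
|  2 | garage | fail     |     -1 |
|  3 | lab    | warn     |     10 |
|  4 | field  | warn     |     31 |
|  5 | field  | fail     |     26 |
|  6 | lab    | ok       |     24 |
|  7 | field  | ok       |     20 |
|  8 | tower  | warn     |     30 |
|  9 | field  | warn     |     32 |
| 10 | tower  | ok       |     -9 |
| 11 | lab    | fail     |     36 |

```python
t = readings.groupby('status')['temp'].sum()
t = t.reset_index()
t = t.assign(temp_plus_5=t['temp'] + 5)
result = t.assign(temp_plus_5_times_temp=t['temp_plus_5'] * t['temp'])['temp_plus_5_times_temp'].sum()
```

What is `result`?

19824

group by status, sum of temp:
status
fail     64
ok       63
warn    103
Name: temp, dtype: int64
reset_index():
  status  temp
0   fail    64
1     ok    63
2   warn   103
add column temp_plus_5 = t['temp'] + 5:
  status  temp  temp_plus_5
0   fail    64           69
1     ok    63           68
2   warn   103          108
add column temp_plus_5_times_temp = t['temp_plus_5'] * t['temp']:
  status  temp  temp_plus_5  temp_plus_5_times_temp
0   fail    64           69                    4416
1     ok    63           68                    4284
2   warn   103          108                   11124
So sum() = 19824.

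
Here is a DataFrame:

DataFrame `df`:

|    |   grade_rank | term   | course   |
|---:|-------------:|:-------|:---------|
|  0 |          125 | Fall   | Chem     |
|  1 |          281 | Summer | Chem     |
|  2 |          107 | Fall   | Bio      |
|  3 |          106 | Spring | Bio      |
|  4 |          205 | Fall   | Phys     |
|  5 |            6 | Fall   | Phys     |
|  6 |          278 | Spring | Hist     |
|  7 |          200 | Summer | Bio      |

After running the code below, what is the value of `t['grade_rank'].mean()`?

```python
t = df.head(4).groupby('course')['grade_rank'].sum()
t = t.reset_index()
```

309.5

take first 4 rows:
   grade_rank    term course
0         125    Fall   Chem
1         281  Summer   Chem
2         107    Fall    Bio
3         106  Spring    Bio
group by course, sum of grade_rank:
course
Bio     213
Chem    406
Name: grade_rank, dtype: int64
reset_index():
  course  grade_rank
0    Bio         213
1   Chem         406
Then the mean of column 'grade_rank': 309.5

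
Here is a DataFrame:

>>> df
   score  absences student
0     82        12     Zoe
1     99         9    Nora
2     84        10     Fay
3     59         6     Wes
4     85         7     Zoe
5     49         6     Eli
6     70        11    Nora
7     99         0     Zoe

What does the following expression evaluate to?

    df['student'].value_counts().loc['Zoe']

value_counts of student:
student
Zoe     3
Nora    2
Fay     1
Wes     1
Eli     1
Name: count, dtype: int64
Reading off the value at index 'Zoe', we get 3.

3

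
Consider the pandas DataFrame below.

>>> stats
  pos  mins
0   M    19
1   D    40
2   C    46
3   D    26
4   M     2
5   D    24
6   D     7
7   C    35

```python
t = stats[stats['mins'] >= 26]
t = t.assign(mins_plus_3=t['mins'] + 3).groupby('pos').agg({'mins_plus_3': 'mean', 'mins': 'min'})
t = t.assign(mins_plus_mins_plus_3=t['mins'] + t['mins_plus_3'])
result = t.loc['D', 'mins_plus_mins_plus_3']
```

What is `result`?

62.0

filter rows where mins >= 26:
  pos  mins
1   D    40
2   C    46
3   D    26
7   C    35
add column mins_plus_3 = t['mins'] + 3:
  pos  mins  mins_plus_3
1   D    40           43
2   C    46           49
3   D    26           29
7   C    35           38
group by pos: mean(mins_plus_3), min(mins):
     mins_plus_3  mins
pos                   
C           43.5    35
D           36.0    26
add column mins_plus_mins_plus_3 = t['mins'] + t['mins_plus_3']:
     mins_plus_3  mins  mins_plus_mins_plus_3
pos                                          
C           43.5    35                   78.5
D           36.0    26                   62.0
So loc['D', 'mins_plus_mins_plus_3'] = 62.0.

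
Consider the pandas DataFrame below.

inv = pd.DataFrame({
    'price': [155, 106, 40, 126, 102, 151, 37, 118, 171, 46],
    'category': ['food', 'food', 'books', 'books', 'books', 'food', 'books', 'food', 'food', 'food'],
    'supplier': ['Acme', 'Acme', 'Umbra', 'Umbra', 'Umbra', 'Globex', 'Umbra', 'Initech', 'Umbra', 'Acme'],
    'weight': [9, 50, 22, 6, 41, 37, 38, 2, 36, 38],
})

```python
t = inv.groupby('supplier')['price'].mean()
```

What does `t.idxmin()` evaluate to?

group by supplier, mean of price:
supplier
Acme       102.333333
Globex     151.000000
Initech    118.000000
Umbra       95.200000
Name: price, dtype: float64

Umbra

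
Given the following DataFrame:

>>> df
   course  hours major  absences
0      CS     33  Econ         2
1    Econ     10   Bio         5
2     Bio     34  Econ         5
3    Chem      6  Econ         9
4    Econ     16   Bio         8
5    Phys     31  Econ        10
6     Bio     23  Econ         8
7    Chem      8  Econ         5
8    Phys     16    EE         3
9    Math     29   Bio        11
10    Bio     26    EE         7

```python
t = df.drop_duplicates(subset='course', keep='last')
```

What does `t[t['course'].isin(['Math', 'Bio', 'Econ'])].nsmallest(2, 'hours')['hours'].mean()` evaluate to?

drop duplicate course (keep=last):
   course  hours major  absences
0      CS     33  Econ         2
4    Econ     16   Bio         8
7    Chem      8  Econ         5
8    Phys     16    EE         3
9    Math     29   Bio        11
10    Bio     26    EE         7
filter rows where course in ['Math', 'Bio', 'Econ']:
   course  hours major  absences
4    Econ     16   Bio         8
9    Math     29   Bio        11
10    Bio     26    EE         7
take 2 rows with smallest hours:
   course  hours major  absences
4    Econ     16   Bio         8
10    Bio     26    EE         7
Taking the mean of column 'hours' gives 21.0.

21.0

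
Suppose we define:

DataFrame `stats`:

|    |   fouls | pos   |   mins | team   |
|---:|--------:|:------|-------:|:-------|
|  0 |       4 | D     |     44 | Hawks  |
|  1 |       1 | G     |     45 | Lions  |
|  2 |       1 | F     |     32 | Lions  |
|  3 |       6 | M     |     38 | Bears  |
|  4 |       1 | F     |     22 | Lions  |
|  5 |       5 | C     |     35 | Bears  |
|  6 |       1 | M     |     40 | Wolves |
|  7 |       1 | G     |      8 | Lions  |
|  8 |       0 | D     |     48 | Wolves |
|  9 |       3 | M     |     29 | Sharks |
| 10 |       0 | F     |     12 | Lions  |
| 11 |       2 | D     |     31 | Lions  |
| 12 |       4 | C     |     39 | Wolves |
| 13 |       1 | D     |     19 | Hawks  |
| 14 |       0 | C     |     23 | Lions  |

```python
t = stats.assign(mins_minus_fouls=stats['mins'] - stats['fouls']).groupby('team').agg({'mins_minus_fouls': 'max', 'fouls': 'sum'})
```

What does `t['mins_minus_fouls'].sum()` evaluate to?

190

add column mins_minus_fouls = stats['mins'] - stats['fouls']:
    fouls pos  mins    team  mins_minus_fouls
0       4   D    44   Hawks                40
1       1   G    45   Lions                44
2       1   F    32   Lions                31
3       6   M    38   Bears                32
4       1   F    22   Lions                21
5       5   C    35   Bears                30
6       1   M    40  Wolves                39
7       1   G     8   Lions                 7
8       0   D    48  Wolves                48
9       3   M    29  Sharks                26
10      0   F    12   Lions                12
11      2   D    31   Lions                29
12      4   C    39  Wolves                35
13      1   D    19   Hawks                18
14      0   C    23   Lions                23
group by team: max(mins_minus_fouls), sum(fouls):
        mins_minus_fouls  fouls
team                           
Bears                 32     11
Hawks                 40      5
Lions                 44      6
Sharks                26      3
Wolves                48      5
Reading off the sum of column 'mins_minus_fouls', we get 190.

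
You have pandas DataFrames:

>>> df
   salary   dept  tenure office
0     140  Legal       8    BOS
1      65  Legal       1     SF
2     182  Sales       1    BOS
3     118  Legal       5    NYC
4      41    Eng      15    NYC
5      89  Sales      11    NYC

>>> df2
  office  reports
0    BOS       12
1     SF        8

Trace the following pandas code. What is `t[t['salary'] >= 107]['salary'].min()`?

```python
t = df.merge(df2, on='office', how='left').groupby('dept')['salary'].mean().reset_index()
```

merge on 'office' (how='left') → 6 rows:
   salary   dept  tenure office  reports
0     140  Legal       8    BOS     12.0
1      65  Legal       1     SF      8.0
2     182  Sales       1    BOS     12.0
3     118  Legal       5    NYC      NaN
4      41    Eng      15    NYC      NaN
5      89  Sales      11    NYC      NaN
group by dept, mean of salary:
dept
Eng       41.000000
Legal    107.666667
Sales    135.500000
Name: salary, dtype: float64
reset_index():
    dept      salary
0    Eng   41.000000
1  Legal  107.666667
2  Sales  135.500000
filter rows where salary >= 107:
    dept      salary
1  Legal  107.666667
2  Sales  135.500000

107.666666667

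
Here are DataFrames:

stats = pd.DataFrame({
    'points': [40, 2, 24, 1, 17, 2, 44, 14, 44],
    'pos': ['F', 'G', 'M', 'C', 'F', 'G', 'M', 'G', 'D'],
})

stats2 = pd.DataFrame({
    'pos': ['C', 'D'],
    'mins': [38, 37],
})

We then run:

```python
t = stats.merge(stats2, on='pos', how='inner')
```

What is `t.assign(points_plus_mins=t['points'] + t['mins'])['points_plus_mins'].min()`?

merge on 'pos' (how='inner') → 2 rows:
   points pos  mins
0       1   C    38
1      44   D    37
add column points_plus_mins = t['points'] + t['mins']:
   points pos  mins  points_plus_mins
0       1   C    38                39
1      44   D    37                81
So min() = 39.

39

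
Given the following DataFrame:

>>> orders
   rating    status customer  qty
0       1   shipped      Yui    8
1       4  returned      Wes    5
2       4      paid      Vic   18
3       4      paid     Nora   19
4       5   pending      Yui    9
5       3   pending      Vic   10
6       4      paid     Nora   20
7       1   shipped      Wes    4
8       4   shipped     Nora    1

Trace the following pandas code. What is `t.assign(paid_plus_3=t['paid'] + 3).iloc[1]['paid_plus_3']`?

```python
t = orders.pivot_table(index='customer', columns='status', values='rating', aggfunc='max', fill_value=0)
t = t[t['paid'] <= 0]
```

pivot: rows=customer, cols=status, max(rating):
status    paid  pending  returned  shipped
customer                                  
Nora         4        0         0        4
Vic          4        3         0        0
Wes          0        0         4        1
Yui          0        5         0        1
filter rows where paid <= 0:
status    paid  pending  returned  shipped
customer                                  
Wes          0        0         4        1
Yui          0        5         0        1
add column paid_plus_3 = t['paid'] + 3:
status    paid  pending  returned  shipped  paid_plus_3
customer                                               
Wes          0        0         4        1            3
Yui          0        5         0        1            3
value at position 1, column 'paid_plus_3' → 3

3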